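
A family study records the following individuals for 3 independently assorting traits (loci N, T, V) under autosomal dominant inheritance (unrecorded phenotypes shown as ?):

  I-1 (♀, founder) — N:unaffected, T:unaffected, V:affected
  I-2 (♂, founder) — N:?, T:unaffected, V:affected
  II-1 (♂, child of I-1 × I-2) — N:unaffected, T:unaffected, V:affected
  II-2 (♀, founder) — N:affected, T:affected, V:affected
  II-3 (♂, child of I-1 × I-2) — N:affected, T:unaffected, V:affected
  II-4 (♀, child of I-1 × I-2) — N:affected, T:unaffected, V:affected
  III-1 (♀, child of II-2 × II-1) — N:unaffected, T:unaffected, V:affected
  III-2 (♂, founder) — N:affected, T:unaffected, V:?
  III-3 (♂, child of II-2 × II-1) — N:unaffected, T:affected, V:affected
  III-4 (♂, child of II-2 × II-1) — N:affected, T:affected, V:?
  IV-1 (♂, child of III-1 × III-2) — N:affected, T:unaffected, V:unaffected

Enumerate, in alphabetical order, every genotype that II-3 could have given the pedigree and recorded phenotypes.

II-3 ∈ {Nn tt VV, Nn tt Vv}

N/I-1 un ·: nn
N/I-2 ? ·: Nn
N/II-1 un I-1×I-2: nn
N/II-2 aff ·: Nn
N/II-3 aff I-1×I-2: Nn
N/II-4 aff I-1×I-2: Nn
N/III-1 un II-2×II-1: nn
N/III-2 aff ·: Nn|NN
N/III-3 un II-2×II-1: nn
N/III-4 aff II-2×II-1: Nn
N/IV-1 aff III-1×III-2: Nn
⇒ N over [I-1,I-2,II-1,II-2,II-3,II-4,III-1,III-2,III-3,III-4,IV-1]: 2 consistent
T/I-1 un ·: tt
T/I-2 un ·: tt
T/II-1 un I-1×I-2: tt
T/II-2 aff ·: Tt
T/II-3 un I-1×I-2: tt
T/II-4 un I-1×I-2: tt
T/III-1 un II-2×II-1: tt
T/III-2 un ·: tt
T/III-3 aff II-2×II-1: Tt
T/III-4 aff II-2×II-1: Tt
T/IV-1 un III-1×III-2: tt
⇒ T over [I-1,I-2,II-1,II-2,II-3,II-4,III-1,III-2,III-3,III-4,IV-1]: 1 consistent
V/I-1 aff ·: Vv|VV
V/I-2 aff ·: Vv|VV
V/II-1 aff I-1×I-2: Vv|VV
V/II-2 aff ·: Vv|VV
V/II-3 aff I-1×I-2: Vv|VV
V/II-4 aff I-1×I-2: Vv|VV
V/III-1 aff II-2×II-1: Vv
V/III-2 ? ·: vv|Vv
V/III-3 aff II-2×II-1: Vv|VV
V/III-4 ? II-2×II-1: vv|Vv|VV
V/IV-1 un III-1×III-2: vv
⇒ V over [I-1,I-2,II-1,II-2,II-3,II-4,III-1,III-2,III-3,III-4,IV-1]: 344 consistent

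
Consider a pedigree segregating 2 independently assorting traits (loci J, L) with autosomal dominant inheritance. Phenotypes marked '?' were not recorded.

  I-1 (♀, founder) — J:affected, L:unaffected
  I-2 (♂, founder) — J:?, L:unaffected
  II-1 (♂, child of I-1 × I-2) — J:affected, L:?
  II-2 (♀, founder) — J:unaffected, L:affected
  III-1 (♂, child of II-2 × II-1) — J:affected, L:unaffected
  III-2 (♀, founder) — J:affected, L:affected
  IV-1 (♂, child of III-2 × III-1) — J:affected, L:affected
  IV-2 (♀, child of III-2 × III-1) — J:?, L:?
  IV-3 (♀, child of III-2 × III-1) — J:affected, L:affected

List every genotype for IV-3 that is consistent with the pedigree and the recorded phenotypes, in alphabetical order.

J/I-1 aff ·: Jj|JJ
J/I-2 ? ·: jj|Jj|JJ
J/II-1 aff I-1×I-2: Jj|JJ
J/II-2 un ·: jj
J/III-1 aff II-2×II-1: Jj
J/III-2 aff ·: Jj|JJ
J/IV-1 aff III-2×III-1: Jj|JJ
J/IV-2 ? III-2×III-1: jj|Jj|JJ
J/IV-3 aff III-2×III-1: Jj|JJ
⇒ J over [I-1,I-2,II-1,II-2,III-1,III-2,IV-1,IV-2,IV-3]: 180 consistent
L/I-1 un ·: ll
L/I-2 un ·: ll
L/II-1 ? I-1×I-2: ll
L/II-2 aff ·: Ll
L/III-1 un II-2×II-1: ll
L/III-2 aff ·: Ll|LL
L/IV-1 aff III-2×III-1: Ll
L/IV-2 ? III-2×III-1: ll|Ll
L/IV-3 aff III-2×III-1: Ll
⇒ L over [I-1,I-2,II-1,II-2,III-1,III-2,IV-1,IV-2,IV-3]: 3 consistent

IV-3 ∈ {JJ Ll, Jj Ll}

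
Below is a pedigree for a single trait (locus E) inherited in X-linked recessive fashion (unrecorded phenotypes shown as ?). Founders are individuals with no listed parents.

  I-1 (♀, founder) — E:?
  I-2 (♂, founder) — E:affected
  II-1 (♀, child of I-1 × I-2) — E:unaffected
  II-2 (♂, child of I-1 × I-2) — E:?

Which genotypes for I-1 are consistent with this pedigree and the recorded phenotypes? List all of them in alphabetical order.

I-1 ∈ {X^EX^E, X^EX^e}

E/I-1 ? ·: X^EX^E|X^EX^e
E/I-2 aff ·: X^eY
E/II-1 un I-1×I-2: X^EX^e
E/II-2 ? I-1×I-2: X^EY|X^eY
⇒ E over [I-1,I-2,II-1,II-2]: 3 consistent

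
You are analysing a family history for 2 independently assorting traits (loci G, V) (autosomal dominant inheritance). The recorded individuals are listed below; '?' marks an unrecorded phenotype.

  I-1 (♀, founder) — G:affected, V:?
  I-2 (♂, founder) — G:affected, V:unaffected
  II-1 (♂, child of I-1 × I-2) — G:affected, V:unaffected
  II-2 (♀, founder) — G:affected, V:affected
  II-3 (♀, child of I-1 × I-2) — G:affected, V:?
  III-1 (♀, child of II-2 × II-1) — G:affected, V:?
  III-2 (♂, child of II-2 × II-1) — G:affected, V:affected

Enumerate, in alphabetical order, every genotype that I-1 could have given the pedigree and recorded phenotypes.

I-1 ∈ {GG Vv, GG vv, Gg Vv, Gg vv}

G/I-1 aff ·: Gg|GG
G/I-2 aff ·: Gg|GG
G/II-1 aff I-1×I-2: Gg|GG
G/II-2 aff ·: Gg|GG
G/II-3 aff I-1×I-2: Gg|GG
G/III-1 aff II-2×II-1: Gg|GG
G/III-2 aff II-2×II-1: Gg|GG
⇒ G over [I-1,I-2,II-1,II-2,II-3,III-1,III-2]: 83 consistent
V/I-1 ? ·: vv|Vv
V/I-2 un ·: vv
V/II-1 un I-1×I-2: vv
V/II-2 aff ·: Vv|VV
V/II-3 ? I-1×I-2: vv|Vv
V/III-1 ? II-2×II-1: vv|Vv
V/III-2 aff II-2×II-1: Vv
⇒ V over [I-1,I-2,II-1,II-2,II-3,III-1,III-2]: 9 consistent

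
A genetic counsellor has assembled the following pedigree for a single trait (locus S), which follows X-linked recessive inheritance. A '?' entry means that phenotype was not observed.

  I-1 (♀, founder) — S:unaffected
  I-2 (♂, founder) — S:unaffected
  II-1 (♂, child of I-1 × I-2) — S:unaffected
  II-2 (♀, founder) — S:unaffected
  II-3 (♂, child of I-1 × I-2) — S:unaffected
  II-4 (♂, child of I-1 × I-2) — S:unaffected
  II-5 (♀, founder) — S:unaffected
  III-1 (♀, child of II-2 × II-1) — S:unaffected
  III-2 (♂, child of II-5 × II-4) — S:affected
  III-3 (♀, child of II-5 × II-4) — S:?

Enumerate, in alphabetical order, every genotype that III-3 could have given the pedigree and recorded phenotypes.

III-3 ∈ {X^SX^S, X^SX^s}

S/I-1 un ·: X^SX^S|X^SX^s
S/I-2 un ·: X^SY
S/II-1 un I-1×I-2: X^SY
S/II-2 un ·: X^SX^S|X^SX^s
S/II-3 un I-1×I-2: X^SY
S/II-4 un I-1×I-2: X^SY
S/II-5 un ·: X^SX^s
S/III-1 un II-2×II-1: X^SX^S|X^SX^s
S/III-2 aff II-5×II-4: X^sY
S/III-3 ? II-5×II-4: X^SX^S|X^SX^s
⇒ S over [I-1,I-2,II-1,II-2,II-3,II-4,II-5,III-1,III-2,III-3]: 12 consistent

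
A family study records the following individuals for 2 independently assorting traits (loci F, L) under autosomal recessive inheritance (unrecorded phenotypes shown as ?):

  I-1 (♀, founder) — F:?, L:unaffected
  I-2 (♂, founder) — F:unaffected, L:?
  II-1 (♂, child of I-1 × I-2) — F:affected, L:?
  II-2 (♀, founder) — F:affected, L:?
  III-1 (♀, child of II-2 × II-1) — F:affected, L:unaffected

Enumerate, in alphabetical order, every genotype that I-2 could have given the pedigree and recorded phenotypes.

I-2 ∈ {Ff LL, Ff Ll, Ff ll}

F/I-1 ? ·: Ff|ff
F/I-2 un ·: Ff
F/II-1 aff I-1×I-2: ff
F/II-2 aff ·: ff
F/III-1 aff II-2×II-1: ff
⇒ F over [I-1,I-2,II-1,II-2,III-1]: 2 consistent
L/I-1 un ·: LL|Ll
L/I-2 ? ·: LL|Ll|ll
L/II-1 ? I-1×I-2: LL|Ll|ll
L/II-2 ? ·: LL|Ll|ll
L/III-1 un II-2×II-1: LL|Ll
⇒ L over [I-1,I-2,II-1,II-2,III-1]: 45 consistent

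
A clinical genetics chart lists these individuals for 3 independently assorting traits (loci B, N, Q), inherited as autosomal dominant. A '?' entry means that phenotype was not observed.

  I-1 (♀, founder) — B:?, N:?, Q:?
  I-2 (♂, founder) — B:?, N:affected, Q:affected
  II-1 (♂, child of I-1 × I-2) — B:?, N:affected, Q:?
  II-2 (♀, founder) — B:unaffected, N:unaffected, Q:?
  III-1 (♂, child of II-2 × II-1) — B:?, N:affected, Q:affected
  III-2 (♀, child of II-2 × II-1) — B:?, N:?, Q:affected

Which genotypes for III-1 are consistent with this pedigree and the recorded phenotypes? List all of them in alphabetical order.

III-1 ∈ {Bb Nn QQ, Bb Nn Qq, bb Nn QQ, bb Nn Qq}

B/I-1 ? ·: bb|Bb|BB
B/I-2 ? ·: bb|Bb|BB
B/II-1 ? I-1×I-2: bb|Bb|BB
B/II-2 un ·: bb
B/III-1 ? II-2×II-1: bb|Bb
B/III-2 ? II-2×II-1: bb|Bb
⇒ B over [I-1,I-2,II-1,II-2,III-1,III-2]: 36 consistent
N/I-1 ? ·: nn|Nn|NN
N/I-2 aff ·: Nn|NN
N/II-1 aff I-1×I-2: Nn|NN
N/II-2 un ·: nn
N/III-1 aff II-2×II-1: Nn
N/III-2 ? II-2×II-1: nn|Nn
⇒ N over [I-1,I-2,II-1,II-2,III-1,III-2]: 14 consistent
Q/I-1 ? ·: qq|Qq|QQ
Q/I-2 aff ·: Qq|QQ
Q/II-1 ? I-1×I-2: qq|Qq|QQ
Q/II-2 ? ·: qq|Qq|QQ
Q/III-1 aff II-2×II-1: Qq|QQ
Q/III-2 aff II-2×II-1: Qq|QQ
⇒ Q over [I-1,I-2,II-1,II-2,III-1,III-2]: 73 consistent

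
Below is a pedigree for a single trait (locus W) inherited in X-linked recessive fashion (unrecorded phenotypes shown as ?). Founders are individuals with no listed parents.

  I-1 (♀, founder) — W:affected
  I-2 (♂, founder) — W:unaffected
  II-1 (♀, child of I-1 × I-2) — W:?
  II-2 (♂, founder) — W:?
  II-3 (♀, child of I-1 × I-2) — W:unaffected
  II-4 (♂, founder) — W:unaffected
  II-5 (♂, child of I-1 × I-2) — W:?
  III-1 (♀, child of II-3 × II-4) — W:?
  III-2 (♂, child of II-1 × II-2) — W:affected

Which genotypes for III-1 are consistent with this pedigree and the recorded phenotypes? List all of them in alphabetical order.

III-1 ∈ {X^WX^W, X^WX^w}

W/I-1 aff ·: X^wX^w
W/I-2 un ·: X^WY
W/II-1 ? I-1×I-2: X^WX^w
W/II-2 ? ·: X^WY|X^wY
W/II-3 un I-1×I-2: X^WX^w
W/II-4 un ·: X^WY
W/II-5 ? I-1×I-2: X^wY
W/III-1 ? II-3×II-4: X^WX^W|X^WX^w
W/III-2 aff II-1×II-2: X^wY
⇒ W over [I-1,I-2,II-1,II-2,II-3,II-4,II-5,III-1,III-2]: 4 consistent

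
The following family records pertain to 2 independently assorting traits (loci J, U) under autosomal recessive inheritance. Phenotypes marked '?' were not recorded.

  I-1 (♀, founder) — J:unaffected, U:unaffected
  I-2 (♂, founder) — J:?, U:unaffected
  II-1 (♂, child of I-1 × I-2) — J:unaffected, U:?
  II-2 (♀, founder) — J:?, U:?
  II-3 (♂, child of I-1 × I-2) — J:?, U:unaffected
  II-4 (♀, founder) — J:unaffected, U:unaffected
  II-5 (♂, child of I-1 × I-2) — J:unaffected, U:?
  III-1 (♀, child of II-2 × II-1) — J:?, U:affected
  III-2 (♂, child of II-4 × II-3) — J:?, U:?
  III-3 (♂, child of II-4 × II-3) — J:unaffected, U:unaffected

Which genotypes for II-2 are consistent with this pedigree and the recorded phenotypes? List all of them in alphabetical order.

II-2 ∈ {JJ Uu, JJ uu, Jj Uu, Jj uu, jj Uu, jj uu}

J/I-1 un ·: JJ|Jj
J/I-2 ? ·: JJ|Jj|jj
J/II-1 un I-1×I-2: JJ|Jj
J/II-2 ? ·: JJ|Jj|jj
J/II-3 ? I-1×I-2: JJ|Jj|jj
J/II-4 un ·: JJ|Jj
J/II-5 un I-1×I-2: JJ|Jj
J/III-1 ? II-2×II-1: JJ|Jj|jj
J/III-2 ? II-4×II-3: JJ|Jj|jj
J/III-3 un II-4×II-3: JJ|Jj
⇒ J over [I-1,I-2,II-1,II-2,II-3,II-4,II-5,III-1,III-2,III-3]: 1237 consistent
U/I-1 un ·: UU|Uu
U/I-2 un ·: UU|Uu
U/II-1 ? I-1×I-2: Uu|uu
U/II-2 ? ·: Uu|uu
U/II-3 un I-1×I-2: UU|Uu
U/II-4 un ·: UU|Uu
U/II-5 ? I-1×I-2: UU|Uu|uu
U/III-1 aff II-2×II-1: uu
U/III-2 ? II-4×II-3: UU|Uu|uu
U/III-3 un II-4×II-3: UU|Uu
⇒ U over [I-1,I-2,II-1,II-2,II-3,II-4,II-5,III-1,III-2,III-3]: 300 consistent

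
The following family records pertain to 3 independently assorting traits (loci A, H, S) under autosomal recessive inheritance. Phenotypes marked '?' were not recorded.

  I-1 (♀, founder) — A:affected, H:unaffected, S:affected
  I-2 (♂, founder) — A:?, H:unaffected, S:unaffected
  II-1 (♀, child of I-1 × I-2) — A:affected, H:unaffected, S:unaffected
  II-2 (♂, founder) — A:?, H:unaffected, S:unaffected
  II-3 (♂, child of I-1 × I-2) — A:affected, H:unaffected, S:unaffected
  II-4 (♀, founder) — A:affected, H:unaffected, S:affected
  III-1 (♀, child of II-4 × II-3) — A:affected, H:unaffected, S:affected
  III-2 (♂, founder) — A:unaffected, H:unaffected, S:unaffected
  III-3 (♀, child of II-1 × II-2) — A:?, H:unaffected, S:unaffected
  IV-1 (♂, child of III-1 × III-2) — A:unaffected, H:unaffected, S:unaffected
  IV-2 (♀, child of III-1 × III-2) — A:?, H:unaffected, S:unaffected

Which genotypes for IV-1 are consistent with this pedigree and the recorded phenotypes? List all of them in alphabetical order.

A/I-1 aff ·: aa
A/I-2 ? ·: Aa|aa
A/II-1 aff I-1×I-2: aa
A/II-2 ? ·: AA|Aa|aa
A/II-3 aff I-1×I-2: aa
A/II-4 aff ·: aa
A/III-1 aff II-4×II-3: aa
A/III-2 un ·: AA|Aa
A/III-3 ? II-1×II-2: Aa|aa
A/IV-1 un III-1×III-2: Aa
A/IV-2 ? III-1×III-2: Aa|aa
⇒ A over [I-1,I-2,II-1,II-2,II-3,II-4,III-1,III-2,III-3,IV-1,IV-2]: 24 consistent
H/I-1 un ·: HH|Hh
H/I-2 un ·: HH|Hh
H/II-1 un I-1×I-2: HH|Hh
H/II-2 un ·: HH|Hh
H/II-3 un I-1×I-2: HH|Hh
H/II-4 un ·: HH|Hh
H/III-1 un II-4×II-3: HH|Hh
H/III-2 un ·: HH|Hh
H/III-3 un II-1×II-2: HH|Hh
H/IV-1 un III-1×III-2: HH|Hh
H/IV-2 un III-1×III-2: HH|Hh
⇒ H over [I-1,I-2,II-1,II-2,II-3,II-4,III-1,III-2,III-3,IV-1,IV-2]: 978 consistent
S/I-1 aff ·: ss
S/I-2 un ·: SS|Ss
S/II-1 un I-1×I-2: Ss
S/II-2 un ·: SS|Ss
S/II-3 un I-1×I-2: Ss
S/II-4 aff ·: ss
S/III-1 aff II-4×II-3: ss
S/III-2 un ·: SS|Ss
S/III-3 un II-1×II-2: SS|Ss
S/IV-1 un III-1×III-2: Ss
S/IV-2 un III-1×III-2: Ss
⇒ S over [I-1,I-2,II-1,II-2,II-3,II-4,III-1,III-2,III-3,IV-1,IV-2]: 16 consistent

IV-1 ∈ {Aa HH Ss, Aa Hh Ss}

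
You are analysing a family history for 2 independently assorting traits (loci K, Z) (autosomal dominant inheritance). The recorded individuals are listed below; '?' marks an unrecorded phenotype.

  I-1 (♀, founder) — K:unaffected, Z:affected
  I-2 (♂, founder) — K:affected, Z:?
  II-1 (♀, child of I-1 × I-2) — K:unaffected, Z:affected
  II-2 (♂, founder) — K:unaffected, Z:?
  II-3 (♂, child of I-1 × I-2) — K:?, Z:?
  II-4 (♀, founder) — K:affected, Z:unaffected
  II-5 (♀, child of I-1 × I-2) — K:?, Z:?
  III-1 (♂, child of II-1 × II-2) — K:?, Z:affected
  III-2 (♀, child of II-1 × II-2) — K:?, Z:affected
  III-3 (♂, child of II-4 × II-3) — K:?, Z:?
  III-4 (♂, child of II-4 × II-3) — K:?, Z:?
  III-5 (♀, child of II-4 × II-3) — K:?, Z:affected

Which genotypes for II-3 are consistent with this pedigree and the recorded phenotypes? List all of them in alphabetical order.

II-3 ∈ {Kk ZZ, Kk Zz, kk ZZ, kk Zz}

K/I-1 un ·: kk
K/I-2 aff ·: Kk
K/II-1 un I-1×I-2: kk
K/II-2 un ·: kk
K/II-3 ? I-1×I-2: kk|Kk
K/II-4 aff ·: Kk|KK
K/II-5 ? I-1×I-2: kk|Kk
K/III-1 ? II-1×II-2: kk
K/III-2 ? II-1×II-2: kk
K/III-3 ? II-4×II-3: kk|Kk|KK
K/III-4 ? II-4×II-3: kk|Kk|KK
K/III-5 ? II-4×II-3: kk|Kk|KK
⇒ K over [I-1,I-2,II-1,II-2,II-3,II-4,II-5,III-1,III-2,III-3,III-4,III-5]: 88 consistent
Z/I-1 aff ·: Zz|ZZ
Z/I-2 ? ·: zz|Zz|ZZ
Z/II-1 aff I-1×I-2: Zz|ZZ
Z/II-2 ? ·: zz|Zz|ZZ
Z/II-3 ? I-1×I-2: Zz|ZZ
Z/II-4 un ·: zz
Z/II-5 ? I-1×I-2: zz|Zz|ZZ
Z/III-1 aff II-1×II-2: Zz|ZZ
Z/III-2 aff II-1×II-2: Zz|ZZ
Z/III-3 ? II-4×II-3: zz|Zz
Z/III-4 ? II-4×II-3: zz|Zz
Z/III-5 aff II-4×II-3: Zz
⇒ Z over [I-1,I-2,II-1,II-2,II-3,II-4,II-5,III-1,III-2,III-3,III-4,III-5]: 639 consistent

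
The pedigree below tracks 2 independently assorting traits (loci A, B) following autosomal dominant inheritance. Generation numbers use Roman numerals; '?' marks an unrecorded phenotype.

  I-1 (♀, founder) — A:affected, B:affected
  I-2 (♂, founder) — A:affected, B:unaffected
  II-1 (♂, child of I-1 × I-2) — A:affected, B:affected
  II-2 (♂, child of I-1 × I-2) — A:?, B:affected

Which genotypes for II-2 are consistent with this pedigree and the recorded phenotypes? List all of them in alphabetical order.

II-2 ∈ {AA Bb, Aa Bb, aa Bb}

A/I-1 aff ·: Aa|AA
A/I-2 aff ·: Aa|AA
A/II-1 aff I-1×I-2: Aa|AA
A/II-2 ? I-1×I-2: aa|Aa|AA
⇒ A over [I-1,I-2,II-1,II-2]: 15 consistent
B/I-1 aff ·: Bb|BB
B/I-2 un ·: bb
B/II-1 aff I-1×I-2: Bb
B/II-2 aff I-1×I-2: Bb
⇒ B over [I-1,I-2,II-1,II-2]: 2 consistent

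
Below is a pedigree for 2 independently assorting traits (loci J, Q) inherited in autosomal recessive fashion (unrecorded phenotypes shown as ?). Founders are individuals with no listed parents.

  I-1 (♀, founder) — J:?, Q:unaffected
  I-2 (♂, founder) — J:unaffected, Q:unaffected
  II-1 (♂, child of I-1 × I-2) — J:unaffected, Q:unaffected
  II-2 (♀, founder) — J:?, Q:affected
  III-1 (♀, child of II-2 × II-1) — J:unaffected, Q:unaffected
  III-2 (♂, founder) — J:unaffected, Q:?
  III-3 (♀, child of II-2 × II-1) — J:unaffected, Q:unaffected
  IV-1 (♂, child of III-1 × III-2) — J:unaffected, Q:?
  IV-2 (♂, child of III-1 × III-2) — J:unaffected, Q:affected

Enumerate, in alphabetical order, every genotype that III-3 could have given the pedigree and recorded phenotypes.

J/I-1 ? ·: JJ|Jj|jj
J/I-2 un ·: JJ|Jj
J/II-1 un I-1×I-2: JJ|Jj
J/II-2 ? ·: JJ|Jj|jj
J/III-1 un II-2×II-1: JJ|Jj
J/III-2 un ·: JJ|Jj
J/III-3 un II-2×II-1: JJ|Jj
J/IV-1 un III-1×III-2: JJ|Jj
J/IV-2 un III-1×III-2: JJ|Jj
⇒ J over [I-1,I-2,II-1,II-2,III-1,III-2,III-3,IV-1,IV-2]: 456 consistent
Q/I-1 un ·: QQ|Qq
Q/I-2 un ·: QQ|Qq
Q/II-1 un I-1×I-2: QQ|Qq
Q/II-2 aff ·: qq
Q/III-1 un II-2×II-1: Qq
Q/III-2 ? ·: Qq|qq
Q/III-3 un II-2×II-1: Qq
Q/IV-1 ? III-1×III-2: QQ|Qq|qq
Q/IV-2 aff III-1×III-2: qq
⇒ Q over [I-1,I-2,II-1,II-2,III-1,III-2,III-3,IV-1,IV-2]: 35 consistent

III-3 ∈ {JJ Qq, Jj Qq}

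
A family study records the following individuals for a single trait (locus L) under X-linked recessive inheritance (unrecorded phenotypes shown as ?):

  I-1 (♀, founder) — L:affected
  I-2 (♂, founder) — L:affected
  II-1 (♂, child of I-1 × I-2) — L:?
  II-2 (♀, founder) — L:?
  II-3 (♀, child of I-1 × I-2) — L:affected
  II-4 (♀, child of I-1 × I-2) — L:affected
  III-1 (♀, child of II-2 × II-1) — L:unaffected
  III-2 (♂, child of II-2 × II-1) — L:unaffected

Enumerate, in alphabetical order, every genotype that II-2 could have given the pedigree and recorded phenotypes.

L/I-1 aff ·: X^lX^l
L/I-2 aff ·: X^lY
L/II-1 ? I-1×I-2: X^lY
L/II-2 ? ·: X^LX^L|X^LX^l
L/II-3 aff I-1×I-2: X^lX^l
L/II-4 aff I-1×I-2: X^lX^l
L/III-1 un II-2×II-1: X^LX^l
L/III-2 un II-2×II-1: X^LY
⇒ L over [I-1,I-2,II-1,II-2,II-3,II-4,III-1,III-2]: 2 consistent

II-2 ∈ {X^LX^L, X^LX^l}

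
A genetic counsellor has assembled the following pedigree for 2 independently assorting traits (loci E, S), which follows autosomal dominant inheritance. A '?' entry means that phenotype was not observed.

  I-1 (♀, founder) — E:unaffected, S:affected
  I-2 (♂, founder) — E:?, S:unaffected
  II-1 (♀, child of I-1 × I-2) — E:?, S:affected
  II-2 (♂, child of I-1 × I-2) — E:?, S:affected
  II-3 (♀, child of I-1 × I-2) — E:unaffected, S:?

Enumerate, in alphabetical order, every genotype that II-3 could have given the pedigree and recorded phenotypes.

II-3 ∈ {ee Ss, ee ss}

E/I-1 un ·: ee
E/I-2 ? ·: ee|Ee
E/II-1 ? I-1×I-2: ee|Ee
E/II-2 ? I-1×I-2: ee|Ee
E/II-3 un I-1×I-2: ee
⇒ E over [I-1,I-2,II-1,II-2,II-3]: 5 consistent
S/I-1 aff ·: Ss|SS
S/I-2 un ·: ss
S/II-1 aff I-1×I-2: Ss
S/II-2 aff I-1×I-2: Ss
S/II-3 ? I-1×I-2: ss|Ss
⇒ S over [I-1,I-2,II-1,II-2,II-3]: 3 consistent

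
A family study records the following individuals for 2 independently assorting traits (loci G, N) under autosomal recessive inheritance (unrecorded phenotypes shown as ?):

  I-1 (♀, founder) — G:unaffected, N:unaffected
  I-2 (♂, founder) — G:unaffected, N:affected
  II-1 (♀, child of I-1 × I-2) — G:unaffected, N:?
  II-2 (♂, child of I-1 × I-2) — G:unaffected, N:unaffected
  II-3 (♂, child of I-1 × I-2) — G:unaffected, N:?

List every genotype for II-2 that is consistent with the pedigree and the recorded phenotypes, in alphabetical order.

G/I-1 un ·: GG|Gg
G/I-2 un ·: GG|Gg
G/II-1 un I-1×I-2: GG|Gg
G/II-2 un I-1×I-2: GG|Gg
G/II-3 un I-1×I-2: GG|Gg
⇒ G over [I-1,I-2,II-1,II-2,II-3]: 25 consistent
N/I-1 un ·: NN|Nn
N/I-2 aff ·: nn
N/II-1 ? I-1×I-2: Nn|nn
N/II-2 un I-1×I-2: Nn
N/II-3 ? I-1×I-2: Nn|nn
⇒ N over [I-1,I-2,II-1,II-2,II-3]: 5 consistent

II-2 ∈ {GG Nn, Gg Nn}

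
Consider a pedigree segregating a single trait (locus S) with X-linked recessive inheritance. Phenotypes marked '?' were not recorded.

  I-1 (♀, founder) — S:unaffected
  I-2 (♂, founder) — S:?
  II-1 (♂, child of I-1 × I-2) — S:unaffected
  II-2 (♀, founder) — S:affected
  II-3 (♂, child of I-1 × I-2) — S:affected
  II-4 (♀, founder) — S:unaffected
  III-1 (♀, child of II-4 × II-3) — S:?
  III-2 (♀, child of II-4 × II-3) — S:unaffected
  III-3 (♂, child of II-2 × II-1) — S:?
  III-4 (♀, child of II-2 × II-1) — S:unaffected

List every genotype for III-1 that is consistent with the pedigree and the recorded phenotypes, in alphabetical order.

III-1 ∈ {X^SX^s, X^sX^s}

S/I-1 un ·: X^SX^s
S/I-2 ? ·: X^SY|X^sY
S/II-1 un I-1×I-2: X^SY
S/II-2 aff ·: X^sX^s
S/II-3 aff I-1×I-2: X^sY
S/II-4 un ·: X^SX^S|X^SX^s
S/III-1 ? II-4×II-3: X^SX^s|X^sX^s
S/III-2 un II-4×II-3: X^SX^s
S/III-3 ? II-2×II-1: X^sY
S/III-4 un II-2×II-1: X^SX^s
⇒ S over [I-1,I-2,II-1,II-2,II-3,II-4,III-1,III-2,III-3,III-4]: 6 consistent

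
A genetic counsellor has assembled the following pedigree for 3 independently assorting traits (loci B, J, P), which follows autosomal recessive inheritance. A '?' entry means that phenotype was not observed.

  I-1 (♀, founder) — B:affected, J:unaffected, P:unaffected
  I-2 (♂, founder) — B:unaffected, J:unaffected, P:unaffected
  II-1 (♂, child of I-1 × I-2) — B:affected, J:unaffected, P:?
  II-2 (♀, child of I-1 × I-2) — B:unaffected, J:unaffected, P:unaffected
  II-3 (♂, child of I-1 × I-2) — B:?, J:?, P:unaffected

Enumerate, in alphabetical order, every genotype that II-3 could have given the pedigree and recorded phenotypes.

II-3 ∈ {Bb JJ PP, Bb JJ Pp, Bb Jj PP, Bb Jj Pp, Bb jj PP, Bb jj Pp, bb JJ PP, bb JJ Pp, bb Jj PP, bb Jj Pp, bb jj PP, bb jj Pp}

B/I-1 aff ·: bb
B/I-2 un ·: Bb
B/II-1 aff I-1×I-2: bb
B/II-2 un I-1×I-2: Bb
B/II-3 ? I-1×I-2: Bb|bb
⇒ B over [I-1,I-2,II-1,II-2,II-3]: 2 consistent
J/I-1 un ·: JJ|Jj
J/I-2 un ·: JJ|Jj
J/II-1 un I-1×I-2: JJ|Jj
J/II-2 un I-1×I-2: JJ|Jj
J/II-3 ? I-1×I-2: JJ|Jj|jj
⇒ J over [I-1,I-2,II-1,II-2,II-3]: 29 consistent
P/I-1 un ·: PP|Pp
P/I-2 un ·: PP|Pp
P/II-1 ? I-1×I-2: PP|Pp|pp
P/II-2 un I-1×I-2: PP|Pp
P/II-3 un I-1×I-2: PP|Pp
⇒ P over [I-1,I-2,II-1,II-2,II-3]: 29 consistent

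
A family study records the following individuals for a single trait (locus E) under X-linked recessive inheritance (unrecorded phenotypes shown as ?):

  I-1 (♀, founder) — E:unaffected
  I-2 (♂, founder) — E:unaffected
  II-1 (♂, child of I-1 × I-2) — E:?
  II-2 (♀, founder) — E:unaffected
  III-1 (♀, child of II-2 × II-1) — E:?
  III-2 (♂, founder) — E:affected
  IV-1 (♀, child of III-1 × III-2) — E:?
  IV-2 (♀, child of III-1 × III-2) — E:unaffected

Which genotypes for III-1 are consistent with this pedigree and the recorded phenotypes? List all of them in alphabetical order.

E/I-1 un ·: X^EX^E|X^EX^e
E/I-2 un ·: X^EY
E/II-1 ? I-1×I-2: X^EY|X^eY
E/II-2 un ·: X^EX^E|X^EX^e
E/III-1 ? II-2×II-1: X^EX^E|X^EX^e
E/III-2 aff ·: X^eY
E/IV-1 ? III-1×III-2: X^EX^e|X^eX^e
E/IV-2 un III-1×III-2: X^EX^e
⇒ E over [I-1,I-2,II-1,II-2,III-1,III-2,IV-1,IV-2]: 12 consistent

III-1 ∈ {X^EX^E, X^EX^e}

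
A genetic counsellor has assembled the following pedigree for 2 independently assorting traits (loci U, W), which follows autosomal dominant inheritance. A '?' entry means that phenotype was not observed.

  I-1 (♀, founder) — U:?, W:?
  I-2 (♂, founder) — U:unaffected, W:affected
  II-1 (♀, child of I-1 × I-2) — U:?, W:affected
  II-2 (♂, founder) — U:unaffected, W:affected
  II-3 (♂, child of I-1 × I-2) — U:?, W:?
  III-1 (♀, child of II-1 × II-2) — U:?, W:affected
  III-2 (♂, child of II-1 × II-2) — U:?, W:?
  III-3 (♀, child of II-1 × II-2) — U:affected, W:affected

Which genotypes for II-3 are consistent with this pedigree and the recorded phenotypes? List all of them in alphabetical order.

U/I-1 ? ·: Uu|UU
U/I-2 un ·: uu
U/II-1 ? I-1×I-2: Uu
U/II-2 un ·: uu
U/II-3 ? I-1×I-2: uu|Uu
U/III-1 ? II-1×II-2: uu|Uu
U/III-2 ? II-1×II-2: uu|Uu
U/III-3 aff II-1×II-2: Uu
⇒ U over [I-1,I-2,II-1,II-2,II-3,III-1,III-2,III-3]: 12 consistent
W/I-1 ? ·: ww|Ww|WW
W/I-2 aff ·: Ww|WW
W/II-1 aff I-1×I-2: Ww|WW
W/II-2 aff ·: Ww|WW
W/II-3 ? I-1×I-2: ww|Ww|WW
W/III-1 aff II-1×II-2: Ww|WW
W/III-2 ? II-1×II-2: ww|Ww|WW
W/III-3 aff II-1×II-2: Ww|WW
⇒ W over [I-1,I-2,II-1,II-2,II-3,III-1,III-2,III-3]: 272 consistent

II-3 ∈ {Uu WW, Uu Ww, Uu ww, uu WW, uu Ww, uu ww}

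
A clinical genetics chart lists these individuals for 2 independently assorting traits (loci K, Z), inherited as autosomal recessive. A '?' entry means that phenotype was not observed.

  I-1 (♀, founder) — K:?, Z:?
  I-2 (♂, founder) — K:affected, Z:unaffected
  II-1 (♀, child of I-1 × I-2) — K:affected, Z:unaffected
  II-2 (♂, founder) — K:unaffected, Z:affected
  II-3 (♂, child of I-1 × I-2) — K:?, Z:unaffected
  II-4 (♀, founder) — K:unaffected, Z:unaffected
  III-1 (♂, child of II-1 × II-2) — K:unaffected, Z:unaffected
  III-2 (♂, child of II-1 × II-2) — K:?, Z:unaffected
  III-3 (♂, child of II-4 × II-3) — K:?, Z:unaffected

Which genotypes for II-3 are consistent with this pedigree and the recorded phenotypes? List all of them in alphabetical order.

K/I-1 ? ·: Kk|kk
K/I-2 aff ·: kk
K/II-1 aff I-1×I-2: kk
K/II-2 un ·: KK|Kk
K/II-3 ? I-1×I-2: Kk|kk
K/II-4 un ·: KK|Kk
K/III-1 un II-1×II-2: Kk
K/III-2 ? II-1×II-2: Kk|kk
K/III-3 ? II-4×II-3: KK|Kk|kk
⇒ K over [I-1,I-2,II-1,II-2,II-3,II-4,III-1,III-2,III-3]: 33 consistent
Z/I-1 ? ·: ZZ|Zz|zz
Z/I-2 un ·: ZZ|Zz
Z/II-1 un I-1×I-2: ZZ|Zz
Z/II-2 aff ·: zz
Z/II-3 un I-1×I-2: ZZ|Zz
Z/II-4 un ·: ZZ|Zz
Z/III-1 un II-1×II-2: Zz
Z/III-2 un II-1×II-2: Zz
Z/III-3 un II-4×II-3: ZZ|Zz
⇒ Z over [I-1,I-2,II-1,II-2,II-3,II-4,III-1,III-2,III-3]: 53 consistent

II-3 ∈ {Kk ZZ, Kk Zz, kk ZZ, kk Zz}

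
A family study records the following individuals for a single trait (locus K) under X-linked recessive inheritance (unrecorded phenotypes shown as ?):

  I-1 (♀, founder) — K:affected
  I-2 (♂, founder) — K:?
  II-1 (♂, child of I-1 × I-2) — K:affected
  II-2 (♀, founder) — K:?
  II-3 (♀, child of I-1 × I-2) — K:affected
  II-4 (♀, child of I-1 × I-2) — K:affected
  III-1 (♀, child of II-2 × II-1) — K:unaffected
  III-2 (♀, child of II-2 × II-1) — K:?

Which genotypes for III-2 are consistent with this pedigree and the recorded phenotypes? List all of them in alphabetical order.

K/I-1 aff ·: X^kX^k
K/I-2 ? ·: X^kY
K/II-1 aff I-1×I-2: X^kY
K/II-2 ? ·: X^KX^K|X^KX^k
K/II-3 aff I-1×I-2: X^kX^k
K/II-4 aff I-1×I-2: X^kX^k
K/III-1 un II-2×II-1: X^KX^k
K/III-2 ? II-2×II-1: X^KX^k|X^kX^k
⇒ K over [I-1,I-2,II-1,II-2,II-3,II-4,III-1,III-2]: 3 consistent

III-2 ∈ {X^KX^k, X^kX^k}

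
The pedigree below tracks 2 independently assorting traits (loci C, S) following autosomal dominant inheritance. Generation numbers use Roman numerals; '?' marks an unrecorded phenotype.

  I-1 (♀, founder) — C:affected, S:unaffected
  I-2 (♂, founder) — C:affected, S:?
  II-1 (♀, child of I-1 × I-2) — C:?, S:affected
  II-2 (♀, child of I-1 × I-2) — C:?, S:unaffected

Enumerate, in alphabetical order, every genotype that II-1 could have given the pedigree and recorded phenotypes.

C/I-1 aff ·: Cc|CC
C/I-2 aff ·: Cc|CC
C/II-1 ? I-1×I-2: cc|Cc|CC
C/II-2 ? I-1×I-2: cc|Cc|CC
⇒ C over [I-1,I-2,II-1,II-2]: 18 consistent
S/I-1 un ·: ss
S/I-2 ? ·: Ss
S/II-1 aff I-1×I-2: Ss
S/II-2 un I-1×I-2: ss
⇒ S over [I-1,I-2,II-1,II-2]: 1 consistent

II-1 ∈ {CC Ss, Cc Ss, cc Ss}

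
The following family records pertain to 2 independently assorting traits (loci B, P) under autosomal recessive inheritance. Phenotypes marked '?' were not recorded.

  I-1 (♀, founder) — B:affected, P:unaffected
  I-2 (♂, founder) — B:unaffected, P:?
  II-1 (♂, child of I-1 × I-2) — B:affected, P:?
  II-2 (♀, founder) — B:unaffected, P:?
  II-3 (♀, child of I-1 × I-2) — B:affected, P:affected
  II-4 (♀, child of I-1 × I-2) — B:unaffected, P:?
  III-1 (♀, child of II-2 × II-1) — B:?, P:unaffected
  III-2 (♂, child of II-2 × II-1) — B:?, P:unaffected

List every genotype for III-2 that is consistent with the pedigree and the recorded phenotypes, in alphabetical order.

B/I-1 aff ·: bb
B/I-2 un ·: Bb
B/II-1 aff I-1×I-2: bb
B/II-2 un ·: BB|Bb
B/II-3 aff I-1×I-2: bb
B/II-4 un I-1×I-2: Bb
B/III-1 ? II-2×II-1: Bb|bb
B/III-2 ? II-2×II-1: Bb|bb
⇒ B over [I-1,I-2,II-1,II-2,II-3,II-4,III-1,III-2]: 5 consistent
P/I-1 un ·: Pp
P/I-2 ? ·: Pp|pp
P/II-1 ? I-1×I-2: PP|Pp|pp
P/II-2 ? ·: PP|Pp|pp
P/II-3 aff I-1×I-2: pp
P/II-4 ? I-1×I-2: PP|Pp|pp
P/III-1 un II-2×II-1: PP|Pp
P/III-2 un II-2×II-1: PP|Pp
⇒ P over [I-1,I-2,II-1,II-2,II-3,II-4,III-1,III-2]: 73 consistent

III-2 ∈ {Bb PP, Bb Pp, bb PP, bb Pp}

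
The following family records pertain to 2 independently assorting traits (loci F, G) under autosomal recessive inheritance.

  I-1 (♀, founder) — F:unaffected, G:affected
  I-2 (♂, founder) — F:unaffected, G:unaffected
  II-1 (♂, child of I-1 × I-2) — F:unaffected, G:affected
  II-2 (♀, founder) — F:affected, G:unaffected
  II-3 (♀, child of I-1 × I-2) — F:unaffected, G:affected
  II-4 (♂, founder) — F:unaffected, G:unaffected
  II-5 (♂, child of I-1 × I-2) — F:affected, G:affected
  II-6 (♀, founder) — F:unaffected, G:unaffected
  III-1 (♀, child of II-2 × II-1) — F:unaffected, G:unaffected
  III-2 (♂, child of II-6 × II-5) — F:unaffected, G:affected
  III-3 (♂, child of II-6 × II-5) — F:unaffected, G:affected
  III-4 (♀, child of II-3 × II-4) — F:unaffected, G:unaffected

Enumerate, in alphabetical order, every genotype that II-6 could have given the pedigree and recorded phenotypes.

II-6 ∈ {FF Gg, Ff Gg}

F/I-1 un ·: Ff
F/I-2 un ·: Ff
F/II-1 un I-1×I-2: FF|Ff
F/II-2 aff ·: ff
F/II-3 un I-1×I-2: FF|Ff
F/II-4 un ·: FF|Ff
F/II-5 aff I-1×I-2: ff
F/II-6 un ·: FF|Ff
F/III-1 un II-2×II-1: Ff
F/III-2 un II-6×II-5: Ff
F/III-3 un II-6×II-5: Ff
F/III-4 un II-3×II-4: FF|Ff
⇒ F over [I-1,I-2,II-1,II-2,II-3,II-4,II-5,II-6,III-1,III-2,III-3,III-4]: 28 consistent
G/I-1 aff ·: gg
G/I-2 un ·: Gg
G/II-1 aff I-1×I-2: gg
G/II-2 un ·: GG|Gg
G/II-3 aff I-1×I-2: gg
G/II-4 un ·: GG|Gg
G/II-5 aff I-1×I-2: gg
G/II-6 un ·: Gg
G/III-1 un II-2×II-1: Gg
G/III-2 aff II-6×II-5: gg
G/III-3 aff II-6×II-5: gg
G/III-4 un II-3×II-4: Gg
⇒ G over [I-1,I-2,II-1,II-2,II-3,II-4,II-5,II-6,III-1,III-2,III-3,III-4]: 4 consistent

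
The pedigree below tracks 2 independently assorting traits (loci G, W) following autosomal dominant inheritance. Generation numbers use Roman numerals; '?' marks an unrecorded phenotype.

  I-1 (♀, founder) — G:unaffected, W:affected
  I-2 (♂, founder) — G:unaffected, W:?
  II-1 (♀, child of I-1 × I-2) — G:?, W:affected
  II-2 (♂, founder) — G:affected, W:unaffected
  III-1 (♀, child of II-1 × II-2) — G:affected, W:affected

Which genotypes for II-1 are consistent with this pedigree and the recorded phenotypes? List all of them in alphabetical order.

II-1 ∈ {gg WW, gg Ww}

G/I-1 un ·: gg
G/I-2 un ·: gg
G/II-1 ? I-1×I-2: gg
G/II-2 aff ·: Gg|GG
G/III-1 aff II-1×II-2: Gg
⇒ G over [I-1,I-2,II-1,II-2,III-1]: 2 consistent
W/I-1 aff ·: Ww|WW
W/I-2 ? ·: ww|Ww|WW
W/II-1 aff I-1×I-2: Ww|WW
W/II-2 un ·: ww
W/III-1 aff II-1×II-2: Ww
⇒ W over [I-1,I-2,II-1,II-2,III-1]: 9 consistent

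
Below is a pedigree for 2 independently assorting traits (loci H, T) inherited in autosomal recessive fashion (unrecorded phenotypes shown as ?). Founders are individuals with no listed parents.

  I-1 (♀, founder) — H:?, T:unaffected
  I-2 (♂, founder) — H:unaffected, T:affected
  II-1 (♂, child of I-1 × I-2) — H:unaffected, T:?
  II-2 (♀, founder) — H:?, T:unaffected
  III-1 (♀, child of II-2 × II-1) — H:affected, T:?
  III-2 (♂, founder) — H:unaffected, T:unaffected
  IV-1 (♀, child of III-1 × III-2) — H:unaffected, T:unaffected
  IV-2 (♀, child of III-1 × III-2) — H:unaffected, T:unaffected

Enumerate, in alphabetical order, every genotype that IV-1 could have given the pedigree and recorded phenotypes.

H/I-1 ? ·: HH|Hh|hh
H/I-2 un ·: HH|Hh
H/II-1 un I-1×I-2: Hh
H/II-2 ? ·: Hh|hh
H/III-1 aff II-2×II-1: hh
H/III-2 un ·: HH|Hh
H/IV-1 un III-1×III-2: Hh
H/IV-2 un III-1×III-2: Hh
⇒ H over [I-1,I-2,II-1,II-2,III-1,III-2,IV-1,IV-2]: 20 consistent
T/I-1 un ·: TT|Tt
T/I-2 aff ·: tt
T/II-1 ? I-1×I-2: Tt|tt
T/II-2 un ·: TT|Tt
T/III-1 ? II-2×II-1: TT|Tt|tt
T/III-2 un ·: TT|Tt
T/IV-1 un III-1×III-2: TT|Tt
T/IV-2 un III-1×III-2: TT|Tt
⇒ T over [I-1,I-2,II-1,II-2,III-1,III-2,IV-1,IV-2]: 74 consistent

IV-1 ∈ {Hh TT, Hh Tt}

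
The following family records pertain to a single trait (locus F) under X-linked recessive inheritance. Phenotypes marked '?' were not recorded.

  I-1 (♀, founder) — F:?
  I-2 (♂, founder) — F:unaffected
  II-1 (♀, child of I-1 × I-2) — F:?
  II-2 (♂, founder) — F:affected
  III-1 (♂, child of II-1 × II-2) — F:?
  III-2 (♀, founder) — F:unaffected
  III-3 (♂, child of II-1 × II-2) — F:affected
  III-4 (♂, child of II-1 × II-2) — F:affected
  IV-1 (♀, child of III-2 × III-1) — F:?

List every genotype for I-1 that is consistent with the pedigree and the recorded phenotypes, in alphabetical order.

F/I-1 ? ·: X^FX^f|X^fX^f
F/I-2 un ·: X^FY
F/II-1 ? I-1×I-2: X^FX^f
F/II-2 aff ·: X^fY
F/III-1 ? II-1×II-2: X^FY|X^fY
F/III-2 un ·: X^FX^F|X^FX^f
F/III-3 aff II-1×II-2: X^fY
F/III-4 aff II-1×II-2: X^fY
F/IV-1 ? III-2×III-1: X^FX^F|X^FX^f|X^fX^f
⇒ F over [I-1,I-2,II-1,II-2,III-1,III-2,III-3,III-4,IV-1]: 12 consistent

I-1 ∈ {X^FX^f, X^fX^f}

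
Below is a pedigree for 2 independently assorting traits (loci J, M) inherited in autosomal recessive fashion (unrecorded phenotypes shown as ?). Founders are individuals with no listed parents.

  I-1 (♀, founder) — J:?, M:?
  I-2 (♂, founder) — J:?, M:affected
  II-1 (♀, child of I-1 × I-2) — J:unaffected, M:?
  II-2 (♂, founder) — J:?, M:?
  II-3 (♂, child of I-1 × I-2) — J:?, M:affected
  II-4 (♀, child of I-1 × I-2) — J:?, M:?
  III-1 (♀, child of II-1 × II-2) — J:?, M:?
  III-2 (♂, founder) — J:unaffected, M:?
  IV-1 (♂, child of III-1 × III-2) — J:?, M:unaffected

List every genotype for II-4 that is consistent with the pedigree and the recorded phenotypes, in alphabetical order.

J/I-1 ? ·: JJ|Jj|jj
J/I-2 ? ·: JJ|Jj|jj
J/II-1 un I-1×I-2: JJ|Jj
J/II-2 ? ·: JJ|Jj|jj
J/II-3 ? I-1×I-2: JJ|Jj|jj
J/II-4 ? I-1×I-2: JJ|Jj|jj
J/III-1 ? II-1×II-2: JJ|Jj|jj
J/III-2 un ·: JJ|Jj
J/IV-1 ? III-1×III-2: JJ|Jj|jj
⇒ J over [I-1,I-2,II-1,II-2,II-3,II-4,III-1,III-2,IV-1]: 1017 consistent
M/I-1 ? ·: Mm|mm
M/I-2 aff ·: mm
M/II-1 ? I-1×I-2: Mm|mm
M/II-2 ? ·: MM|Mm|mm
M/II-3 aff I-1×I-2: mm
M/II-4 ? I-1×I-2: Mm|mm
M/III-1 ? II-1×II-2: MM|Mm|mm
M/III-2 ? ·: MM|Mm|mm
M/IV-1 un III-1×III-2: MM|Mm
⇒ M over [I-1,I-2,II-1,II-2,II-3,II-4,III-1,III-2,IV-1]: 96 consistent

II-4 ∈ {JJ Mm, JJ mm, Jj Mm, Jj mm, jj Mm, jj mm}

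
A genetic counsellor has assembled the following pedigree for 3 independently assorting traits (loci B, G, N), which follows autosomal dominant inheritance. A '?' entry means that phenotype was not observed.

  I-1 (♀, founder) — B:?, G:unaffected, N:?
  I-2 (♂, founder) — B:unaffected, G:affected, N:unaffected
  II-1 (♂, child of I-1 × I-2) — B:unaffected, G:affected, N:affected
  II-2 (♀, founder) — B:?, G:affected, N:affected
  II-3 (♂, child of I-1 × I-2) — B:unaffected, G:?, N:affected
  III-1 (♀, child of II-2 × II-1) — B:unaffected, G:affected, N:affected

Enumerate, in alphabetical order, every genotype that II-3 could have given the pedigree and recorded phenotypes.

II-3 ∈ {bb Gg Nn, bb gg Nn}

B/I-1 ? ·: bb|Bb
B/I-2 un ·: bb
B/II-1 un I-1×I-2: bb
B/II-2 ? ·: bb|Bb
B/II-3 un I-1×I-2: bb
B/III-1 un II-2×II-1: bb
⇒ B over [I-1,I-2,II-1,II-2,II-3,III-1]: 4 consistent
G/I-1 un ·: gg
G/I-2 aff ·: Gg|GG
G/II-1 aff I-1×I-2: Gg
G/II-2 aff ·: Gg|GG
G/II-3 ? I-1×I-2: gg|Gg
G/III-1 aff II-2×II-1: Gg|GG
⇒ G over [I-1,I-2,II-1,II-2,II-3,III-1]: 12 consistent
N/I-1 ? ·: Nn|NN
N/I-2 un ·: nn
N/II-1 aff I-1×I-2: Nn
N/II-2 aff ·: Nn|NN
N/II-3 aff I-1×I-2: Nn
N/III-1 aff II-2×II-1: Nn|NN
⇒ N over [I-1,I-2,II-1,II-2,II-3,III-1]: 8 consistent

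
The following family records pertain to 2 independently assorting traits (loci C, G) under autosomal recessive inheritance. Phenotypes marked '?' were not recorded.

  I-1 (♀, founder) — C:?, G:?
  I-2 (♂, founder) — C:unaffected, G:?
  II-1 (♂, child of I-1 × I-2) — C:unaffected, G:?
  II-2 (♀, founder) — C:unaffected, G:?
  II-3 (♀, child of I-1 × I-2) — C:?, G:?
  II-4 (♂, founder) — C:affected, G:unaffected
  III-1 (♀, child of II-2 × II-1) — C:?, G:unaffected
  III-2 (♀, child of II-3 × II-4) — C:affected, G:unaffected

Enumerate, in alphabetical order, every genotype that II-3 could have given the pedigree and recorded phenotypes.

C/I-1 ? ·: CC|Cc|cc
C/I-2 un ·: CC|Cc
C/II-1 un I-1×I-2: CC|Cc
C/II-2 un ·: CC|Cc
C/II-3 ? I-1×I-2: Cc|cc
C/II-4 aff ·: cc
C/III-1 ? II-2×II-1: CC|Cc|cc
C/III-2 aff II-3×II-4: cc
⇒ C over [I-1,I-2,II-1,II-2,II-3,II-4,III-1,III-2]: 47 consistent
G/I-1 ? ·: GG|Gg|gg
G/I-2 ? ·: GG|Gg|gg
G/II-1 ? I-1×I-2: GG|Gg|gg
G/II-2 ? ·: GG|Gg|gg
G/II-3 ? I-1×I-2: GG|Gg|gg
G/II-4 un ·: GG|Gg
G/III-1 un II-2×II-1: GG|Gg
G/III-2 un II-3×II-4: GG|Gg
⇒ G over [I-1,I-2,II-1,II-2,II-3,II-4,III-1,III-2]: 365 consistent

II-3 ∈ {Cc GG, Cc Gg, Cc gg, cc GG, cc Gg, cc gg}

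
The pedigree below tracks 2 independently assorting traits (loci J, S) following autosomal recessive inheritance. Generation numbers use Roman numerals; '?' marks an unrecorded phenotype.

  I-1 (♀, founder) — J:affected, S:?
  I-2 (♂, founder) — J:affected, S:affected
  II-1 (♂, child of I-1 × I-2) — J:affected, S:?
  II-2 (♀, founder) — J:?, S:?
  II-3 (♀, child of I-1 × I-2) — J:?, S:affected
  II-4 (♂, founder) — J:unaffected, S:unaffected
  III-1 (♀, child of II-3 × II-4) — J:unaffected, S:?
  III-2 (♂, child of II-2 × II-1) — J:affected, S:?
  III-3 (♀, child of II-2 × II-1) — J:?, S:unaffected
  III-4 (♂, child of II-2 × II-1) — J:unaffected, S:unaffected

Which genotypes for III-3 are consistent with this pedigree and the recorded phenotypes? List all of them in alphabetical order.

J/I-1 aff ·: jj
J/I-2 aff ·: jj
J/II-1 aff I-1×I-2: jj
J/II-2 ? ·: Jj
J/II-3 ? I-1×I-2: jj
J/II-4 un ·: JJ|Jj
J/III-1 un II-3×II-4: Jj
J/III-2 aff II-2×II-1: jj
J/III-3 ? II-2×II-1: Jj|jj
J/III-4 un II-2×II-1: Jj
⇒ J over [I-1,I-2,II-1,II-2,II-3,II-4,III-1,III-2,III-3,III-4]: 4 consistent
S/I-1 ? ·: Ss|ss
S/I-2 aff ·: ss
S/II-1 ? I-1×I-2: Ss|ss
S/II-2 ? ·: SS|Ss|ss
S/II-3 aff I-1×I-2: ss
S/II-4 un ·: SS|Ss
S/III-1 ? II-3×II-4: Ss|ss
S/III-2 ? II-2×II-1: SS|Ss|ss
S/III-3 un II-2×II-1: SS|Ss
S/III-4 un II-2×II-1: SS|Ss
⇒ S over [I-1,I-2,II-1,II-2,II-3,II-4,III-1,III-2,III-3,III-4]: 84 consistent

III-3 ∈ {Jj SS, Jj Ss, jj SS, jj Ss}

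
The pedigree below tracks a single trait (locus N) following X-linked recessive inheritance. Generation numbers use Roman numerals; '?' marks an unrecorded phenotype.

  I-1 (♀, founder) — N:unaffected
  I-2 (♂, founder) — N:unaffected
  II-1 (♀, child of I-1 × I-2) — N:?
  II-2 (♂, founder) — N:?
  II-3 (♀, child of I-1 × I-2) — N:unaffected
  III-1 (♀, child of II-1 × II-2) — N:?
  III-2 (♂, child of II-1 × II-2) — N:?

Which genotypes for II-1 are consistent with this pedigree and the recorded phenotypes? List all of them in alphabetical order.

N/I-1 un ·: X^NX^N|X^NX^n
N/I-2 un ·: X^NY
N/II-1 ? I-1×I-2: X^NX^N|X^NX^n
N/II-2 ? ·: X^NY|X^nY
N/II-3 un I-1×I-2: X^NX^N|X^NX^n
N/III-1 ? II-1×II-2: X^NX^N|X^NX^n|X^nX^n
N/III-2 ? II-1×II-2: X^NY|X^nY
⇒ N over [I-1,I-2,II-1,II-2,II-3,III-1,III-2]: 22 consistent

II-1 ∈ {X^NX^N, X^NX^n}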